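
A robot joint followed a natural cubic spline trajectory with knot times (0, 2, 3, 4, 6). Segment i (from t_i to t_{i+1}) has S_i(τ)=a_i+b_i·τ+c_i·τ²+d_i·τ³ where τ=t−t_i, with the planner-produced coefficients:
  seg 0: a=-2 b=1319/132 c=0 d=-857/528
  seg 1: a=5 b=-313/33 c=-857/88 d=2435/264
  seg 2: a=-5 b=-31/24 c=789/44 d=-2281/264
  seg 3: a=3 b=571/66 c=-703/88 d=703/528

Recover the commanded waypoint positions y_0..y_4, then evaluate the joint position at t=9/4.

y_0 = S_0(0) = a_0 = -2
y_1 = S_1(0) = a_1 = 5
y_2 = S_2(0) = a_2 = -5
y_3 = S_3(0) = a_3 = 3
y_4 = S_3(2) = -1
t_q=9/4 is in segment 1 (τ=1/4); S_1(τ)=12189/5632

y_0=-2 y_1=5 y_2=-5 y_3=3 y_4=-1
S(9/4) = 12189/5632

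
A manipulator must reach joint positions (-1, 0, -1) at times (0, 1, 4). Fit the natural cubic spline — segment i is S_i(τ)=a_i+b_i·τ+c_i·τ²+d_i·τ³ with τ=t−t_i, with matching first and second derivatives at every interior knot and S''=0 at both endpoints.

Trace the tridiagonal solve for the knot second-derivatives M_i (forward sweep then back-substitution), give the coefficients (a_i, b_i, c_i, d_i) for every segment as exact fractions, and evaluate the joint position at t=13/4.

Δ: Δ0=1, Δ1=-1/3
row 1: diag=8, rhs=-8; c'=3/8, d'=-1
back: M1=-1
M: M0=0, M1=-1, M2=0
seg 0: a=-1, c=M0/2=0, d=(M1−M0)/(6·1)=-1/6, b=Δ0−h0·(2M0+M1)/6=7/6
seg 1: a=0, c=M1/2=-1/2, d=(M2−M1)/(6·3)=1/18, b=Δ1−h1·(2M1+M2)/6=2/3
t_q=13/4 → seg 1, τ=9/4; S=0+2/3·τ+-1/2·τ²+1/18·τ³=-51/128

  seg 0: a=-1 b=7/6 c=0 d=-1/6
  seg 1: a=0 b=2/3 c=-1/2 d=1/18
S(13/4) = -51/128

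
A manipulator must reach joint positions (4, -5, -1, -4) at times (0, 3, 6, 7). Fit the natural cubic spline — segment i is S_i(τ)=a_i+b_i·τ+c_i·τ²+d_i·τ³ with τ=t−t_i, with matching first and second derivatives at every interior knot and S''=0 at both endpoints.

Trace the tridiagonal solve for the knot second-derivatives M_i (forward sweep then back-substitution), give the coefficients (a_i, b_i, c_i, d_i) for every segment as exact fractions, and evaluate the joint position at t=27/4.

Δ: Δ0=-3, Δ1=4/3, Δ2=-3
row 1: diag=12, rhs=26; c'=1/4, d'=13/6
row 2: denom=8−3·1/4=29/4; d'=(-26−3·13/6)/(29/4)=-130/29
back: M2=-130/29
back: M1=13/6−1/4·-130/29=286/87
M: M0=0, M1=286/87, M2=-130/29, M3=0
seg 0: a=4, c=M0/2=0, d=(M1−M0)/(6·3)=143/783, b=Δ0−h0·(2M0+M1)/6=-404/87
seg 1: a=-5, c=M1/2=143/87, d=(M2−M1)/(6·3)=-338/783, b=Δ1−h1·(2M1+M2)/6=25/87
seg 2: a=-1, c=M2/2=-65/29, d=(M3−M2)/(6·1)=65/87, b=Δ2−h2·(2M2+M3)/6=-131/87
t_q=27/4 → seg 2, τ=3/4; S=-1+-131/87·τ+-65/29·τ²+65/87·τ³=-5707/1856

  seg 0: a=4 b=-404/87 c=0 d=143/783
  seg 1: a=-5 b=25/87 c=143/87 d=-338/783
  seg 2: a=-1 b=-131/87 c=-65/29 d=65/87
S(27/4) = -5707/1856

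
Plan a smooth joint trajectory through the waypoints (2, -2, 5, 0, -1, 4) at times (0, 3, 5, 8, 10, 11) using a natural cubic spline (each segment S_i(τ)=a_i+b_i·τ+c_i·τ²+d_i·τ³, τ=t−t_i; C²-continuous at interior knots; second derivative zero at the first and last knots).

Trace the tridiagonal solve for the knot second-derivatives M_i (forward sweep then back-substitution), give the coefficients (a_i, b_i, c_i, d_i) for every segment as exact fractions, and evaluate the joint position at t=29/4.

Δ: Δ0=-4/3, Δ1=7/2, Δ2=-5/3, Δ3=-1/2, Δ4=5
row 1: diag=10, rhs=29; c'=1/5, d'=29/10
row 2: denom=10−2·1/5=48/5; d'=(-31−2·29/10)/(48/5)=-23/6
row 3: denom=10−3·5/16=145/16; d'=(7−3·-23/6)/(145/16)=296/145
row 4: denom=6−2·32/145=806/145; d'=(33−2·296/145)/(806/145)=4193/806
back: M4=4193/806
back: M3=296/145−32/145·4193/806=360/403
back: M2=-23/6−5/16·360/403=-4972/1209
back: M1=29/10−1/5·-4972/1209=9001/2418
M: M0=0, M1=9001/2418, M2=-4972/1209, M3=360/403, M4=4193/806, M5=0
seg 0: a=2, c=M0/2=0, d=(M1−M0)/(6·3)=9001/43524, b=Δ0−h0·(2M0+M1)/6=-15449/4836
seg 1: a=-2, c=M1/2=9001/4836, d=(M2−M1)/(6·2)=-2105/3224, b=Δ1−h1·(2M1+M2)/6=5777/2418
seg 2: a=5, c=M2/2=-2486/1209, d=(M3−M2)/(6·3)=3026/10881, b=Δ2−h2·(2M2+M3)/6=2417/1209
seg 3: a=0, c=M3/2=180/403, d=(M4−M3)/(6·2)=3473/9672, b=Δ3−h3·(2M3+M4)/6=-3421/1209
seg 4: a=-1, c=M4/2=4193/1612, d=(M5−M4)/(6·1)=-4193/4836, b=Δ4−h4·(2M4+M5)/6=7897/2418
t_q=29/4 → seg 2, τ=9/4; S=5+2417/1209·τ+-2486/1209·τ²+3026/10881·τ³=29095/12896

  seg 0: a=2 b=-15449/4836 c=0 d=9001/43524
  seg 1: a=-2 b=5777/2418 c=9001/4836 d=-2105/3224
  seg 2: a=5 b=2417/1209 c=-2486/1209 d=3026/10881
  seg 3: a=0 b=-3421/1209 c=180/403 d=3473/9672
  seg 4: a=-1 b=7897/2418 c=4193/1612 d=-4193/4836
S(29/4) = 29095/12896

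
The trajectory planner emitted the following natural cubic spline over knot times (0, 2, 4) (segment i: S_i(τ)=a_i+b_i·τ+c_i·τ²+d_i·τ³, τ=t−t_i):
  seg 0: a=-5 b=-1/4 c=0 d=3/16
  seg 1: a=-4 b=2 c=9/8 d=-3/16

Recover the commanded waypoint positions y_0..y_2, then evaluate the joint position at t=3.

y_0 = S_0(0) = a_0 = -5
y_1 = S_1(0) = a_1 = -4
y_2 = S_1(2) = 3
t_q=3 is in segment 1 (τ=1); S_1(τ)=-17/16

y_0=-5 y_1=-4 y_2=3
S(3) = -17/16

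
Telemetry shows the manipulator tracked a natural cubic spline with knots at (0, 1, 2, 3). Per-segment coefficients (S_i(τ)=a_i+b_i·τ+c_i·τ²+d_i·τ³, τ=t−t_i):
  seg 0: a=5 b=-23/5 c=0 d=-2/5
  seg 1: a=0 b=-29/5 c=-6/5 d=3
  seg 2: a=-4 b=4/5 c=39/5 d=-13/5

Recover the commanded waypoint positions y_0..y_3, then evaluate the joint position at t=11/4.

y_0 = S_0(0) = a_0 = 5
y_1 = S_1(0) = a_1 = 0
y_2 = S_2(0) = a_2 = -4
y_3 = S_2(1) = 2
t_q=11/4 is in segment 2 (τ=3/4); S_2(τ)=-7/64

y_0=5 y_1=0 y_2=-4 y_3=2
S(11/4) = -7/64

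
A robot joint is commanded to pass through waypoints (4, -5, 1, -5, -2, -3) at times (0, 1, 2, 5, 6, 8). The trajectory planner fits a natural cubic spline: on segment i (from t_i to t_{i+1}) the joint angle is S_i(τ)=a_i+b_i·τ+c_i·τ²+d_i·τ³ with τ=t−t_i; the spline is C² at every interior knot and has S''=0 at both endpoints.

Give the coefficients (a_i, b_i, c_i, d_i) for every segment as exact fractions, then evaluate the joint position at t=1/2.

  seg 0: a=4 b=-32951/2482 c=0 d=10613/2482
  seg 1: a=-5 b=-556/1241 c=31839/2482 d=-15835/2482
  seg 2: a=1 b=15061/2482 c=-7833/1241 d=2997/2482
  seg 3: a=-5 b=992/1241 c=11307/2482 d=-5845/2482
  seg 4: a=-2 b=7063/2482 c=-3114/1241 d=519/1241
S(1/2) = -41767/19856

Δ: Δ0=-9, Δ1=6, Δ2=-2, Δ3=3, Δ4=-1/2
row 1: diag=4, rhs=90; c'=1/4, d'=45/2
row 2: denom=8−1·1/4=31/4; d'=(-48−1·45/2)/(31/4)=-282/31
row 3: denom=8−3·12/31=212/31; d'=(30−3·-282/31)/(212/31)=444/53
row 4: denom=6−1·31/212=1241/212; d'=(-21−1·444/53)/(1241/212)=-6228/1241
back: M4=-6228/1241
back: M3=444/53−31/212·-6228/1241=11307/1241
back: M2=-282/31−12/31·11307/1241=-15666/1241
back: M1=45/2−1/4·-15666/1241=31839/1241
M: M0=0, M1=31839/1241, M2=-15666/1241, M3=11307/1241, M4=-6228/1241, M5=0
seg 0: a=4, c=M0/2=0, d=(M1−M0)/(6·1)=10613/2482, b=Δ0−h0·(2M0+M1)/6=-32951/2482
seg 1: a=-5, c=M1/2=31839/2482, d=(M2−M1)/(6·1)=-15835/2482, b=Δ1−h1·(2M1+M2)/6=-556/1241
seg 2: a=1, c=M2/2=-7833/1241, d=(M3−M2)/(6·3)=2997/2482, b=Δ2−h2·(2M2+M3)/6=15061/2482
seg 3: a=-5, c=M3/2=11307/2482, d=(M4−M3)/(6·1)=-5845/2482, b=Δ3−h3·(2M3+M4)/6=992/1241
seg 4: a=-2, c=M4/2=-3114/1241, d=(M5−M4)/(6·2)=519/1241, b=Δ4−h4·(2M4+M5)/6=7063/2482
t_q=1/2 → seg 0, τ=1/2; S=4+-32951/2482·τ+0·τ²+10613/2482·τ³=-41767/19856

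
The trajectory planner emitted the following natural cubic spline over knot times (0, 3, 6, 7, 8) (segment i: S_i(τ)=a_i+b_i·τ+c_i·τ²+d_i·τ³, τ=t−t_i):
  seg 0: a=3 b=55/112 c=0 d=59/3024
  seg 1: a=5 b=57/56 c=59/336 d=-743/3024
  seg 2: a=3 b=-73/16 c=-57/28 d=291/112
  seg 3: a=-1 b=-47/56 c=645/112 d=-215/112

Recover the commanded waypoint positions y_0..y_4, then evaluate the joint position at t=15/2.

y_0=3 y_1=5 y_2=3 y_3=-1 y_4=2
S(15/2) = -197/896

y_0 = S_0(0) = a_0 = 3
y_1 = S_1(0) = a_1 = 5
y_2 = S_2(0) = a_2 = 3
y_3 = S_3(0) = a_3 = -1
y_4 = S_3(1) = 2
t_q=15/2 is in segment 3 (τ=1/2); S_3(τ)=-197/896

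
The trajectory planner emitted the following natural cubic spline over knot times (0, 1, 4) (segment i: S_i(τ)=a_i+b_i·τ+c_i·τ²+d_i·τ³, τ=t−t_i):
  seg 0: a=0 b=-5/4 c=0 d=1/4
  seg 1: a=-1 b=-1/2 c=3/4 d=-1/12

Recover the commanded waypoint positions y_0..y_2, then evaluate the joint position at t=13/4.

y_0 = S_0(0) = a_0 = 0
y_1 = S_1(0) = a_1 = -1
y_2 = S_1(3) = 2
t_q=13/4 is in segment 1 (τ=9/4); S_1(τ)=185/256

y_0=0 y_1=-1 y_2=2
S(13/4) = 185/256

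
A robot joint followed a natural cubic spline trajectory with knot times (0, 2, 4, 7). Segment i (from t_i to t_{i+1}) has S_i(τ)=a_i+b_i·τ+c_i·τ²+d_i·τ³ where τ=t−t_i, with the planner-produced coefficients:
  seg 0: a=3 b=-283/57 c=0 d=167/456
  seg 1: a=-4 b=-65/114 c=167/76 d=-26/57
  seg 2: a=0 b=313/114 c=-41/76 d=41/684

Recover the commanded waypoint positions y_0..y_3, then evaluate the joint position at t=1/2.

y_0=3 y_1=-4 y_2=0 y_3=5
S(1/2) = 685/1216

y_0 = S_0(0) = a_0 = 3
y_1 = S_1(0) = a_1 = -4
y_2 = S_2(0) = a_2 = 0
y_3 = S_2(3) = 5
t_q=1/2 is in segment 0 (τ=1/2); S_0(τ)=685/1216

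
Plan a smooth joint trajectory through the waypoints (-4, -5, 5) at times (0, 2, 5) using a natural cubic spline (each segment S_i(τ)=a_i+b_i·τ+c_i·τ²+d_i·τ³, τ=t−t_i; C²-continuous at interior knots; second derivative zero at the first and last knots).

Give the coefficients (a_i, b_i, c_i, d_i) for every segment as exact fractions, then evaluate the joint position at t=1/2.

Δ: Δ0=-1/2, Δ1=10/3
row 1: diag=10, rhs=23; c'=3/10, d'=23/10
back: M1=23/10
M: M0=0, M1=23/10, M2=0
seg 0: a=-4, c=M0/2=0, d=(M1−M0)/(6·2)=23/120, b=Δ0−h0·(2M0+M1)/6=-19/15
seg 1: a=-5, c=M1/2=23/20, d=(M2−M1)/(6·3)=-23/180, b=Δ1−h1·(2M1+M2)/6=31/30
t_q=1/2 → seg 0, τ=1/2; S=-4+-19/15·τ+0·τ²+23/120·τ³=-295/64

  seg 0: a=-4 b=-19/15 c=0 d=23/120
  seg 1: a=-5 b=31/30 c=23/20 d=-23/180
S(1/2) = -295/64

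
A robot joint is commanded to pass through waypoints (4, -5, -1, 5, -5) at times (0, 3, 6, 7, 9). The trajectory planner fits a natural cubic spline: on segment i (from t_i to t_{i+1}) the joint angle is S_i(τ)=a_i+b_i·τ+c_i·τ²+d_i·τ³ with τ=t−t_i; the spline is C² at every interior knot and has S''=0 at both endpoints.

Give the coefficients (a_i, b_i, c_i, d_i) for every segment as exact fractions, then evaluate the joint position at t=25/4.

  seg 0: a=4 b=-179/51 c=0 d=26/459
  seg 1: a=-5 b=-101/51 c=26/51 d=91/459
  seg 2: a=-1 b=328/51 c=39/17 d=-139/51
  seg 3: a=5 b=145/51 c=-100/17 d=50/51
S(25/4) = 771/1088

Δ: Δ0=-3, Δ1=4/3, Δ2=6, Δ3=-5
row 1: diag=12, rhs=26; c'=1/4, d'=13/6
row 2: denom=8−3·1/4=29/4; d'=(28−3·13/6)/(29/4)=86/29
row 3: denom=6−1·4/29=170/29; d'=(-66−1·86/29)/(170/29)=-200/17
back: M3=-200/17
back: M2=86/29−4/29·-200/17=78/17
back: M1=13/6−1/4·78/17=52/51
M: M0=0, M1=52/51, M2=78/17, M3=-200/17, M4=0
seg 0: a=4, c=M0/2=0, d=(M1−M0)/(6·3)=26/459, b=Δ0−h0·(2M0+M1)/6=-179/51
seg 1: a=-5, c=M1/2=26/51, d=(M2−M1)/(6·3)=91/459, b=Δ1−h1·(2M1+M2)/6=-101/51
seg 2: a=-1, c=M2/2=39/17, d=(M3−M2)/(6·1)=-139/51, b=Δ2−h2·(2M2+M3)/6=328/51
seg 3: a=5, c=M3/2=-100/17, d=(M4−M3)/(6·2)=50/51, b=Δ3−h3·(2M3+M4)/6=145/51
t_q=25/4 → seg 2, τ=1/4; S=-1+328/51·τ+39/17·τ²+-139/51·τ³=771/1088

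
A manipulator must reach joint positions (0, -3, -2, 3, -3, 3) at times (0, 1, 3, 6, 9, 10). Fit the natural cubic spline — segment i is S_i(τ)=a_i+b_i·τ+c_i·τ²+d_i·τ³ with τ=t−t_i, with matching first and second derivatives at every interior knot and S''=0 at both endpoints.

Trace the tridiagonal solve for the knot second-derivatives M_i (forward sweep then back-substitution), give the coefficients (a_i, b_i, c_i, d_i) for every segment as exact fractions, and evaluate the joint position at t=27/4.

Δ: Δ0=-3, Δ1=1/2, Δ2=5/3, Δ3=-2, Δ4=6
row 1: diag=6, rhs=21; c'=1/3, d'=7/2
row 2: denom=10−2·1/3=28/3; d'=(7−2·7/2)/(28/3)=0
row 3: denom=12−3·9/28=309/28; d'=(-22−3·0)/(309/28)=-616/309
row 4: denom=8−3·28/103=740/103; d'=(48−3·-616/309)/(740/103)=278/37
back: M4=278/37
back: M3=-616/309−28/103·278/37=-448/111
back: M2=0−9/28·-448/111=48/37
back: M1=7/2−1/3·48/37=227/74
M: M0=0, M1=227/74, M2=48/37, M3=-448/111, M4=278/37, M5=0
seg 0: a=0, c=M0/2=0, d=(M1−M0)/(6·1)=227/444, b=Δ0−h0·(2M0+M1)/6=-1559/444
seg 1: a=-3, c=M1/2=227/148, d=(M2−M1)/(6·2)=-131/888, b=Δ1−h1·(2M1+M2)/6=-439/222
seg 2: a=-2, c=M2/2=24/37, d=(M3−M2)/(6·3)=-8/27, b=Δ2−h2·(2M2+M3)/6=265/111
seg 3: a=3, c=M3/2=-224/111, d=(M4−M3)/(6·3)=641/999, b=Δ3−h3·(2M3+M4)/6=-191/111
seg 4: a=-3, c=M4/2=139/37, d=(M5−M4)/(6·1)=-139/111, b=Δ4−h4·(2M4+M5)/6=388/111
t_q=27/4 → seg 3, τ=3/4; S=3+-191/111·τ+-224/111·τ²+641/999·τ³=2001/2368

  seg 0: a=0 b=-1559/444 c=0 d=227/444
  seg 1: a=-3 b=-439/222 c=227/148 d=-131/888
  seg 2: a=-2 b=265/111 c=24/37 d=-8/27
  seg 3: a=3 b=-191/111 c=-224/111 d=641/999
  seg 4: a=-3 b=388/111 c=139/37 d=-139/111
S(27/4) = 2001/2368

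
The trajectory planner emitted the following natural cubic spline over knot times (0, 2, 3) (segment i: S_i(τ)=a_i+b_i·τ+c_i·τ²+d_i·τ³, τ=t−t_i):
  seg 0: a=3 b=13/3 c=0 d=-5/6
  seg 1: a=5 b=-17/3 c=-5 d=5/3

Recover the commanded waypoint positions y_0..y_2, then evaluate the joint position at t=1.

y_0=3 y_1=5 y_2=-4
S(1) = 13/2

y_0 = S_0(0) = a_0 = 3
y_1 = S_1(0) = a_1 = 5
y_2 = S_1(1) = -4
t_q=1 is in segment 0 (τ=1); S_0(τ)=13/2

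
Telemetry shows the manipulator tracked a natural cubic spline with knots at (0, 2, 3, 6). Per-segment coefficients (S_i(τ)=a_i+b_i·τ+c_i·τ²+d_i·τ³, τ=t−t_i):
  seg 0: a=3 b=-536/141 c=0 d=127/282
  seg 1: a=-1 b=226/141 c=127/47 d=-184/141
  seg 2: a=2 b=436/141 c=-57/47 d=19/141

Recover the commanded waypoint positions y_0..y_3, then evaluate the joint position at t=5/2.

y_0 = S_0(0) = a_0 = 3
y_1 = S_1(0) = a_1 = -1
y_2 = S_2(0) = a_2 = 2
y_3 = S_2(3) = 4
t_q=5/2 is in segment 1 (τ=1/2); S_1(τ)=59/188

y_0=3 y_1=-1 y_2=2 y_3=4
S(5/2) = 59/188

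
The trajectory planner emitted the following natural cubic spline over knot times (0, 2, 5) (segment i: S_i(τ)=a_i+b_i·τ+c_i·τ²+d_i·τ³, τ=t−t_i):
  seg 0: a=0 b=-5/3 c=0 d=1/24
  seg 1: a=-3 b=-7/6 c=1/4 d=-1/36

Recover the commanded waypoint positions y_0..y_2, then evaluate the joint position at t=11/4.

y_0 = S_0(0) = a_0 = 0
y_1 = S_1(0) = a_1 = -3
y_2 = S_1(3) = -5
t_q=11/4 is in segment 1 (τ=3/4); S_1(τ)=-959/256

y_0=0 y_1=-3 y_2=-5
S(11/4) = -959/256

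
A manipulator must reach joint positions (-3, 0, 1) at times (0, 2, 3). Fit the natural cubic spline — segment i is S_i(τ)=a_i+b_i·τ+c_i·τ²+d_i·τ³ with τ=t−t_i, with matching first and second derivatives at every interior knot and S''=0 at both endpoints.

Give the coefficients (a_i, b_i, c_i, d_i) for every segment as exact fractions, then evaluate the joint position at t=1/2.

Δ: Δ0=3/2, Δ1=1
row 1: diag=6, rhs=-3; c'=1/6, d'=-1/2
back: M1=-1/2
M: M0=0, M1=-1/2, M2=0
seg 0: a=-3, c=M0/2=0, d=(M1−M0)/(6·2)=-1/24, b=Δ0−h0·(2M0+M1)/6=5/3
seg 1: a=0, c=M1/2=-1/4, d=(M2−M1)/(6·1)=1/12, b=Δ1−h1·(2M1+M2)/6=7/6
t_q=1/2 → seg 0, τ=1/2; S=-3+5/3·τ+0·τ²+-1/24·τ³=-139/64

  seg 0: a=-3 b=5/3 c=0 d=-1/24
  seg 1: a=0 b=7/6 c=-1/4 d=1/12
S(1/2) = -139/64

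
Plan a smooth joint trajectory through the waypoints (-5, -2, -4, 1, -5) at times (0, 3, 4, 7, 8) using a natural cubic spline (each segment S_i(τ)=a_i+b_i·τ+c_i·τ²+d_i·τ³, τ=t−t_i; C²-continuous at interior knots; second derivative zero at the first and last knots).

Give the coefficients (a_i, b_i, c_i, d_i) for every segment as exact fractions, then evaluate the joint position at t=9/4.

Δ: Δ0=1, Δ1=-2, Δ2=5/3, Δ3=-6
row 1: diag=8, rhs=-18; c'=1/8, d'=-9/4
row 2: denom=8−1·1/8=63/8; d'=(22−1·-9/4)/(63/8)=194/63
row 3: denom=8−3·8/21=48/7; d'=(-46−3·194/63)/(48/7)=-145/18
back: M3=-145/18
back: M2=194/63−8/21·-145/18=166/27
back: M1=-9/4−1/8·166/27=-163/54
M: M0=0, M1=-163/54, M2=166/27, M3=-145/18, M4=0
seg 0: a=-5, c=M0/2=0, d=(M1−M0)/(6·3)=-163/972, b=Δ0−h0·(2M0+M1)/6=271/108
seg 1: a=-2, c=M1/2=-163/108, d=(M2−M1)/(6·1)=55/36, b=Δ1−h1·(2M1+M2)/6=-109/54
seg 2: a=-4, c=M2/2=83/27, d=(M3−M2)/(6·3)=-767/972, b=Δ2−h2·(2M2+M3)/6=-49/108
seg 3: a=1, c=M3/2=-145/36, d=(M4−M3)/(6·1)=145/108, b=Δ3−h3·(2M3+M4)/6=-179/54
t_q=9/4 → seg 0, τ=9/4; S=-5+271/108·τ+0·τ²+-163/972·τ³=-971/768

  seg 0: a=-5 b=271/108 c=0 d=-163/972
  seg 1: a=-2 b=-109/54 c=-163/108 d=55/36
  seg 2: a=-4 b=-49/108 c=83/27 d=-767/972
  seg 3: a=1 b=-179/54 c=-145/36 d=145/108
S(9/4) = -971/768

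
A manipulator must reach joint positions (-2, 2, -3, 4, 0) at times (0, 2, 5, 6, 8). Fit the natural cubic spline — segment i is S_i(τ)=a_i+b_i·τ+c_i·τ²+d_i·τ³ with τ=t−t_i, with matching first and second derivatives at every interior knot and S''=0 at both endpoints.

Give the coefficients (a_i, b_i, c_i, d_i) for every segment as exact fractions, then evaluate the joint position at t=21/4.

Δ: Δ0=2, Δ1=-5/3, Δ2=7, Δ3=-2
row 1: diag=10, rhs=-22; c'=3/10, d'=-11/5
row 2: denom=8−3·3/10=71/10; d'=(52−3·-11/5)/(71/10)=586/71
row 3: denom=6−1·10/71=416/71; d'=(-54−1·586/71)/(416/71)=-85/8
back: M3=-85/8
back: M2=586/71−10/71·-85/8=39/4
back: M1=-11/5−3/10·39/4=-41/8
M: M0=0, M1=-41/8, M2=39/4, M3=-85/8, M4=0
seg 0: a=-2, c=M0/2=0, d=(M1−M0)/(6·2)=-41/96, b=Δ0−h0·(2M0+M1)/6=89/24
seg 1: a=2, c=M1/2=-41/16, d=(M2−M1)/(6·3)=119/144, b=Δ1−h1·(2M1+M2)/6=-17/12
seg 2: a=-3, c=M2/2=39/8, d=(M3−M2)/(6·1)=-163/48, b=Δ2−h2·(2M2+M3)/6=265/48
seg 3: a=4, c=M3/2=-85/16, d=(M4−M3)/(6·2)=85/96, b=Δ3−h3·(2M3+M4)/6=61/12
t_q=21/4 → seg 2, τ=1/4; S=-3+265/48·τ+39/8·τ²+-163/48·τ³=-1401/1024

  seg 0: a=-2 b=89/24 c=0 d=-41/96
  seg 1: a=2 b=-17/12 c=-41/16 d=119/144
  seg 2: a=-3 b=265/48 c=39/8 d=-163/48
  seg 3: a=4 b=61/12 c=-85/16 d=85/96
S(21/4) = -1401/1024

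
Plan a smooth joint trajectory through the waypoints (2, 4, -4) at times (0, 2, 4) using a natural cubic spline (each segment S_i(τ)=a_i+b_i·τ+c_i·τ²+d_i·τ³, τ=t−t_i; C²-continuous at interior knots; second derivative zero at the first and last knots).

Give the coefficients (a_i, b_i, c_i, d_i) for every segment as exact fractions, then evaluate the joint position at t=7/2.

  seg 0: a=2 b=9/4 c=0 d=-5/16
  seg 1: a=4 b=-3/2 c=-15/8 d=5/16
S(7/2) = -181/128

Δ: Δ0=1, Δ1=-4
row 1: diag=8, rhs=-30; c'=1/4, d'=-15/4
back: M1=-15/4
M: M0=0, M1=-15/4, M2=0
seg 0: a=2, c=M0/2=0, d=(M1−M0)/(6·2)=-5/16, b=Δ0−h0·(2M0+M1)/6=9/4
seg 1: a=4, c=M1/2=-15/8, d=(M2−M1)/(6·2)=5/16, b=Δ1−h1·(2M1+M2)/6=-3/2
t_q=7/2 → seg 1, τ=3/2; S=4+-3/2·τ+-15/8·τ²+5/16·τ³=-181/128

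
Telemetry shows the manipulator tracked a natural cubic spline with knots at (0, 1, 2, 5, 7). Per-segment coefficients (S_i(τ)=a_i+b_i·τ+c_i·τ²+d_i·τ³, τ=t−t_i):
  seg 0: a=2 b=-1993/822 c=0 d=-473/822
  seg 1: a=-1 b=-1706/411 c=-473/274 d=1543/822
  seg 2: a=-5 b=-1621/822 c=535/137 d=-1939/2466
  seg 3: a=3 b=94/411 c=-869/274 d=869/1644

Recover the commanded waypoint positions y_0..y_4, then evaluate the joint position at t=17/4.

y_0=2 y_1=-1 y_2=-5 y_3=3 y_4=-5
S(17/4) = 24133/17536

y_0 = S_0(0) = a_0 = 2
y_1 = S_1(0) = a_1 = -1
y_2 = S_2(0) = a_2 = -5
y_3 = S_3(0) = a_3 = 3
y_4 = S_3(2) = -5
t_q=17/4 is in segment 2 (τ=9/4); S_2(τ)=24133/17536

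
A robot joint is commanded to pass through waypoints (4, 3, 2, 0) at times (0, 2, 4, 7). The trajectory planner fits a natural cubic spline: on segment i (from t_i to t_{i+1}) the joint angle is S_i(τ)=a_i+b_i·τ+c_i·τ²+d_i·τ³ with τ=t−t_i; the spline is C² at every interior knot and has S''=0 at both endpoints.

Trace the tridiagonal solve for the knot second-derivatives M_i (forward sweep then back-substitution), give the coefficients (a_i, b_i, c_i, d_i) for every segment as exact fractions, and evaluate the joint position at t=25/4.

Δ: Δ0=-1/2, Δ1=-1/2, Δ2=-2/3
row 1: diag=8, rhs=0; c'=1/4, d'=0
row 2: denom=10−2·1/4=19/2; d'=(-1−2·0)/(19/2)=-2/19
back: M2=-2/19
back: M1=0−1/4·-2/19=1/38
M: M0=0, M1=1/38, M2=-2/19, M3=0
seg 0: a=4, c=M0/2=0, d=(M1−M0)/(6·2)=1/456, b=Δ0−h0·(2M0+M1)/6=-29/57
seg 1: a=3, c=M1/2=1/76, d=(M2−M1)/(6·2)=-5/456, b=Δ1−h1·(2M1+M2)/6=-55/114
seg 2: a=2, c=M2/2=-1/19, d=(M3−M2)/(6·3)=1/171, b=Δ2−h2·(2M2+M3)/6=-32/57
t_q=25/4 → seg 2, τ=9/4; S=2+-32/57·τ+-1/19·τ²+1/171·τ³=653/1216

  seg 0: a=4 b=-29/57 c=0 d=1/456
  seg 1: a=3 b=-55/114 c=1/76 d=-5/456
  seg 2: a=2 b=-32/57 c=-1/19 d=1/171
S(25/4) = 653/1216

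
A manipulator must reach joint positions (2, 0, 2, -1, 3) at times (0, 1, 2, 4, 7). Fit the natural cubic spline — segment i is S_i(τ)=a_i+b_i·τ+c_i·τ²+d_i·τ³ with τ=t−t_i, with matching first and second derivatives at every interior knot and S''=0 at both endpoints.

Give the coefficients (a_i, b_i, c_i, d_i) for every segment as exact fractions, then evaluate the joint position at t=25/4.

  seg 0: a=2 b=-1039/321 c=0 d=397/321
  seg 1: a=0 b=152/321 c=397/107 d=-701/321
  seg 2: a=2 b=431/321 c=-304/107 d=1823/2568
  seg 3: a=-1 b=-965/642 c=607/428 d=-607/3852
S(25/4) = 27469/27392

Δ: Δ0=-2, Δ1=2, Δ2=-3/2, Δ3=4/3
row 1: diag=4, rhs=24; c'=1/4, d'=6
row 2: denom=6−1·1/4=23/4; d'=(-21−1·6)/(23/4)=-108/23
row 3: denom=10−2·8/23=214/23; d'=(17−2·-108/23)/(214/23)=607/214
back: M3=607/214
back: M2=-108/23−8/23·607/214=-608/107
back: M1=6−1/4·-608/107=794/107
M: M0=0, M1=794/107, M2=-608/107, M3=607/214, M4=0
seg 0: a=2, c=M0/2=0, d=(M1−M0)/(6·1)=397/321, b=Δ0−h0·(2M0+M1)/6=-1039/321
seg 1: a=0, c=M1/2=397/107, d=(M2−M1)/(6·1)=-701/321, b=Δ1−h1·(2M1+M2)/6=152/321
seg 2: a=2, c=M2/2=-304/107, d=(M3−M2)/(6·2)=1823/2568, b=Δ2−h2·(2M2+M3)/6=431/321
seg 3: a=-1, c=M3/2=607/428, d=(M4−M3)/(6·3)=-607/3852, b=Δ3−h3·(2M3+M4)/6=-965/642
t_q=25/4 → seg 3, τ=9/4; S=-1+-965/642·τ+607/428·τ²+-607/3852·τ³=27469/27392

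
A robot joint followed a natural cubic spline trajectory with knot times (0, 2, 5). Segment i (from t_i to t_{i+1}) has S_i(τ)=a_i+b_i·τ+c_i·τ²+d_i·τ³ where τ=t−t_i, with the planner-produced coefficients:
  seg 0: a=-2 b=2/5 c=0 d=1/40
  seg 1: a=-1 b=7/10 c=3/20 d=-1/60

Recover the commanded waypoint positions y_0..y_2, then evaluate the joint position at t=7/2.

y_0 = S_0(0) = a_0 = -2
y_1 = S_1(0) = a_1 = -1
y_2 = S_1(3) = 2
t_q=7/2 is in segment 1 (τ=3/2); S_1(τ)=53/160

y_0=-2 y_1=-1 y_2=2
S(7/2) = 53/160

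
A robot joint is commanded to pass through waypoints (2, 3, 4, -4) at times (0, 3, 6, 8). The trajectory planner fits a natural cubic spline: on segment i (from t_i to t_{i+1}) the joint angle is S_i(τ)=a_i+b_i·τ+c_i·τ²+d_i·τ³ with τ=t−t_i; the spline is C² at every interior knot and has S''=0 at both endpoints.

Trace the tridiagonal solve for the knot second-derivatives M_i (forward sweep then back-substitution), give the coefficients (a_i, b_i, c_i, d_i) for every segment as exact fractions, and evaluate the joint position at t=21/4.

Δ: Δ0=1/3, Δ1=1/3, Δ2=-4
row 1: diag=12, rhs=0; c'=1/4, d'=0
row 2: denom=10−3·1/4=37/4; d'=(-26−3·0)/(37/4)=-104/37
back: M2=-104/37
back: M1=0−1/4·-104/37=26/37
M: M0=0, M1=26/37, M2=-104/37, M3=0
seg 0: a=2, c=M0/2=0, d=(M1−M0)/(6·3)=13/333, b=Δ0−h0·(2M0+M1)/6=-2/111
seg 1: a=3, c=M1/2=13/37, d=(M2−M1)/(6·3)=-65/333, b=Δ1−h1·(2M1+M2)/6=115/111
seg 2: a=4, c=M2/2=-52/37, d=(M3−M2)/(6·2)=26/111, b=Δ2−h2·(2M2+M3)/6=-236/111
t_q=21/4 → seg 1, τ=9/4; S=3+115/111·τ+13/37·τ²+-65/333·τ³=11571/2368

  seg 0: a=2 b=-2/111 c=0 d=13/333
  seg 1: a=3 b=115/111 c=13/37 d=-65/333
  seg 2: a=4 b=-236/111 c=-52/37 d=26/111
S(21/4) = 11571/2368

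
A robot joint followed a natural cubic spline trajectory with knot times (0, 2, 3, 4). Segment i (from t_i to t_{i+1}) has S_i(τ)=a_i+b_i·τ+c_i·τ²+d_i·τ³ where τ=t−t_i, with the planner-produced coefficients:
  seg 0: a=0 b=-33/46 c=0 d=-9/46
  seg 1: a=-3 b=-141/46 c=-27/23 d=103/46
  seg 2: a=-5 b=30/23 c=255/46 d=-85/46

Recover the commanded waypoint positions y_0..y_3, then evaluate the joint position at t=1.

y_0 = S_0(0) = a_0 = 0
y_1 = S_1(0) = a_1 = -3
y_2 = S_2(0) = a_2 = -5
y_3 = S_2(1) = 0
t_q=1 is in segment 0 (τ=1); S_0(τ)=-21/23

y_0=0 y_1=-3 y_2=-5 y_3=0
S(1) = -21/23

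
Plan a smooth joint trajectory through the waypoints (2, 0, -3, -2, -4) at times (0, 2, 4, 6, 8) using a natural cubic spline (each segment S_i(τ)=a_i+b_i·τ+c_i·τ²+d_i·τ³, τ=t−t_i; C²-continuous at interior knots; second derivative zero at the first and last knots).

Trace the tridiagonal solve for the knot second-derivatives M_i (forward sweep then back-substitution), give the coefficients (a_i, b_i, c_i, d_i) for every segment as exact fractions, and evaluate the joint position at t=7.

Δ: Δ0=-1, Δ1=-3/2, Δ2=1/2, Δ3=-1
row 1: diag=8, rhs=-3; c'=1/4, d'=-3/8
row 2: denom=8−2·1/4=15/2; d'=(12−2·-3/8)/(15/2)=17/10
row 3: denom=8−2·4/15=112/15; d'=(-9−2·17/10)/(112/15)=-93/56
back: M3=-93/56
back: M2=17/10−4/15·-93/56=15/7
back: M1=-3/8−1/4·15/7=-51/56
M: M0=0, M1=-51/56, M2=15/7, M3=-93/56, M4=0
seg 0: a=2, c=M0/2=0, d=(M1−M0)/(6·2)=-17/224, b=Δ0−h0·(2M0+M1)/6=-39/56
seg 1: a=0, c=M1/2=-51/112, d=(M2−M1)/(6·2)=57/224, b=Δ1−h1·(2M1+M2)/6=-45/28
seg 2: a=-3, c=M2/2=15/14, d=(M3−M2)/(6·2)=-71/224, b=Δ2−h2·(2M2+M3)/6=-3/8
seg 3: a=-2, c=M3/2=-93/112, d=(M4−M3)/(6·2)=31/224, b=Δ3−h3·(2M3+M4)/6=3/28
t_q=7 → seg 3, τ=1; S=-2+3/28·τ+-93/112·τ²+31/224·τ³=-579/224

  seg 0: a=2 b=-39/56 c=0 d=-17/224
  seg 1: a=0 b=-45/28 c=-51/112 d=57/224
  seg 2: a=-3 b=-3/8 c=15/14 d=-71/224
  seg 3: a=-2 b=3/28 c=-93/112 d=31/224
S(7) = -579/224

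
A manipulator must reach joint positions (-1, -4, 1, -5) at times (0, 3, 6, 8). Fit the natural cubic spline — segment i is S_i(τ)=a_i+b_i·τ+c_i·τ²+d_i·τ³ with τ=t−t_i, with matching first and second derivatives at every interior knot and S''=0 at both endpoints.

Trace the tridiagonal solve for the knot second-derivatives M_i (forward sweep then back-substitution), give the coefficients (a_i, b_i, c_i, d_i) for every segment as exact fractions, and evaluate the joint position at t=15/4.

Δ: Δ0=-1, Δ1=5/3, Δ2=-3
row 1: diag=12, rhs=16; c'=1/4, d'=4/3
row 2: denom=10−3·1/4=37/4; d'=(-28−3·4/3)/(37/4)=-128/37
back: M2=-128/37
back: M1=4/3−1/4·-128/37=244/111
M: M0=0, M1=244/111, M2=-128/37, M3=0
seg 0: a=-1, c=M0/2=0, d=(M1−M0)/(6·3)=122/999, b=Δ0−h0·(2M0+M1)/6=-233/111
seg 1: a=-4, c=M1/2=122/111, d=(M2−M1)/(6·3)=-314/999, b=Δ1−h1·(2M1+M2)/6=133/111
seg 2: a=1, c=M2/2=-64/37, d=(M3−M2)/(6·2)=32/111, b=Δ2−h2·(2M2+M3)/6=-77/111
t_q=15/4 → seg 1, τ=3/4; S=-4+133/111·τ+122/111·τ²+-314/999·τ³=-3097/1184

  seg 0: a=-1 b=-233/111 c=0 d=122/999
  seg 1: a=-4 b=133/111 c=122/111 d=-314/999
  seg 2: a=1 b=-77/111 c=-64/37 d=32/111
S(15/4) = -3097/1184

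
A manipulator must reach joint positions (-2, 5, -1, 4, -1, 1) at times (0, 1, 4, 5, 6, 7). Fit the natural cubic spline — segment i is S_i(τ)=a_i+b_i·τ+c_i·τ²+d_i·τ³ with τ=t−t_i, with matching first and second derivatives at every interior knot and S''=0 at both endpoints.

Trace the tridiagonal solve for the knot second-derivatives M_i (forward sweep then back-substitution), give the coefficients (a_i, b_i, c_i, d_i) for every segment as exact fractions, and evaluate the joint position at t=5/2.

  seg 0: a=-2 b=7051/793 c=0 d=-1500/793
  seg 1: a=5 b=2551/793 c=-4500/793 d=3121/2379
  seg 2: a=-1 b=280/61 c=4863/793 d=-4538/793
  seg 3: a=4 b=-248/793 c=-8751/793 d=5034/793
  seg 4: a=-1 b=-2648/793 c=6351/793 d=-2117/793
S(5/2) = 9421/6344

Δ: Δ0=7, Δ1=-2, Δ2=5, Δ3=-5, Δ4=2
row 1: diag=8, rhs=-54; c'=3/8, d'=-27/4
row 2: denom=8−3·3/8=55/8; d'=(42−3·-27/4)/(55/8)=498/55
row 3: denom=4−1·8/55=212/55; d'=(-60−1·498/55)/(212/55)=-1899/106
row 4: denom=4−1·55/212=793/212; d'=(42−1·-1899/106)/(793/212)=12702/793
back: M4=12702/793
back: M3=-1899/106−55/212·12702/793=-17502/793
back: M2=498/55−8/55·-17502/793=9726/793
back: M1=-27/4−3/8·9726/793=-9000/793
M: M0=0, M1=-9000/793, M2=9726/793, M3=-17502/793, M4=12702/793, M5=0
seg 0: a=-2, c=M0/2=0, d=(M1−M0)/(6·1)=-1500/793, b=Δ0−h0·(2M0+M1)/6=7051/793
seg 1: a=5, c=M1/2=-4500/793, d=(M2−M1)/(6·3)=3121/2379, b=Δ1−h1·(2M1+M2)/6=2551/793
seg 2: a=-1, c=M2/2=4863/793, d=(M3−M2)/(6·1)=-4538/793, b=Δ2−h2·(2M2+M3)/6=280/61
seg 3: a=4, c=M3/2=-8751/793, d=(M4−M3)/(6·1)=5034/793, b=Δ3−h3·(2M3+M4)/6=-248/793
seg 4: a=-1, c=M4/2=6351/793, d=(M5−M4)/(6·1)=-2117/793, b=Δ4−h4·(2M4+M5)/6=-2648/793
t_q=5/2 → seg 1, τ=3/2; S=5+2551/793·τ+-4500/793·τ²+3121/2379·τ³=9421/6344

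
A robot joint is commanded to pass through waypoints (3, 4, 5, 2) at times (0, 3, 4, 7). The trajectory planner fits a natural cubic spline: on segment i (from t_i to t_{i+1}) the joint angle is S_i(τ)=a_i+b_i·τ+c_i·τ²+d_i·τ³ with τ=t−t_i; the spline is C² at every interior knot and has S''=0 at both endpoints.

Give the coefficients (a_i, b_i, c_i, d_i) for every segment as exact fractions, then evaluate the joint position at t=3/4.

Δ: Δ0=1/3, Δ1=1, Δ2=-1
row 1: diag=8, rhs=4; c'=1/8, d'=1/2
row 2: denom=8−1·1/8=63/8; d'=(-12−1·1/2)/(63/8)=-100/63
back: M2=-100/63
back: M1=1/2−1/8·-100/63=44/63
M: M0=0, M1=44/63, M2=-100/63, M3=0
seg 0: a=3, c=M0/2=0, d=(M1−M0)/(6·3)=22/567, b=Δ0−h0·(2M0+M1)/6=-1/63
seg 1: a=4, c=M1/2=22/63, d=(M2−M1)/(6·1)=-8/21, b=Δ1−h1·(2M1+M2)/6=65/63
seg 2: a=5, c=M2/2=-50/63, d=(M3−M2)/(6·3)=50/567, b=Δ2−h2·(2M2+M3)/6=37/63
t_q=3/4 → seg 0, τ=3/4; S=3+-1/63·τ+0·τ²+22/567·τ³=673/224

  seg 0: a=3 b=-1/63 c=0 d=22/567
  seg 1: a=4 b=65/63 c=22/63 d=-8/21
  seg 2: a=5 b=37/63 c=-50/63 d=50/567
S(3/4) = 673/224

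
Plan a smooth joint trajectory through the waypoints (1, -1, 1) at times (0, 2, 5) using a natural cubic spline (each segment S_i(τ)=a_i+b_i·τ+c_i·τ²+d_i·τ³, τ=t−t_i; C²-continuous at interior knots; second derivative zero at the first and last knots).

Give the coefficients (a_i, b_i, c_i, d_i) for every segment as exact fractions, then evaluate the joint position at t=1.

Δ: Δ0=-1, Δ1=2/3
row 1: diag=10, rhs=10; c'=3/10, d'=1
back: M1=1
M: M0=0, M1=1, M2=0
seg 0: a=1, c=M0/2=0, d=(M1−M0)/(6·2)=1/12, b=Δ0−h0·(2M0+M1)/6=-4/3
seg 1: a=-1, c=M1/2=1/2, d=(M2−M1)/(6·3)=-1/18, b=Δ1−h1·(2M1+M2)/6=-1/3
t_q=1 → seg 0, τ=1; S=1+-4/3·τ+0·τ²+1/12·τ³=-1/4

  seg 0: a=1 b=-4/3 c=0 d=1/12
  seg 1: a=-1 b=-1/3 c=1/2 d=-1/18
S(1) = -1/4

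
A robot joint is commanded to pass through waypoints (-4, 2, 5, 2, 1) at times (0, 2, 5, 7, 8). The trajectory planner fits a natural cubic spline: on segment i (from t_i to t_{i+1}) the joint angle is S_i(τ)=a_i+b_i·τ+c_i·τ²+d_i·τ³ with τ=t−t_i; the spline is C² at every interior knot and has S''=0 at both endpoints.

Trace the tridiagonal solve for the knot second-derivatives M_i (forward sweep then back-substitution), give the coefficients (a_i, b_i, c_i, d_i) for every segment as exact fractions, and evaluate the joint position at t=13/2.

  seg 0: a=-4 b=823/253 c=0 d=-16/253
  seg 1: a=2 b=631/253 c=-96/253 d=-10/253
  seg 2: a=5 b=-215/253 c=-186/253 d=415/2024
  seg 3: a=2 b=-673/506 c=501/1012 d=-167/1012
S(13/2) = 44741/16192

Δ: Δ0=3, Δ1=1, Δ2=-3/2, Δ3=-1
row 1: diag=10, rhs=-12; c'=3/10, d'=-6/5
row 2: denom=10−3·3/10=91/10; d'=(-15−3·-6/5)/(91/10)=-114/91
row 3: denom=6−2·20/91=506/91; d'=(3−2·-114/91)/(506/91)=501/506
back: M3=501/506
back: M2=-114/91−20/91·501/506=-372/253
back: M1=-6/5−3/10·-372/253=-192/253
M: M0=0, M1=-192/253, M2=-372/253, M3=501/506, M4=0
seg 0: a=-4, c=M0/2=0, d=(M1−M0)/(6·2)=-16/253, b=Δ0−h0·(2M0+M1)/6=823/253
seg 1: a=2, c=M1/2=-96/253, d=(M2−M1)/(6·3)=-10/253, b=Δ1−h1·(2M1+M2)/6=631/253
seg 2: a=5, c=M2/2=-186/253, d=(M3−M2)/(6·2)=415/2024, b=Δ2−h2·(2M2+M3)/6=-215/253
seg 3: a=2, c=M3/2=501/1012, d=(M4−M3)/(6·1)=-167/1012, b=Δ3−h3·(2M3+M4)/6=-673/506
t_q=13/2 → seg 2, τ=3/2; S=5+-215/253·τ+-186/253·τ²+415/2024·τ³=44741/16192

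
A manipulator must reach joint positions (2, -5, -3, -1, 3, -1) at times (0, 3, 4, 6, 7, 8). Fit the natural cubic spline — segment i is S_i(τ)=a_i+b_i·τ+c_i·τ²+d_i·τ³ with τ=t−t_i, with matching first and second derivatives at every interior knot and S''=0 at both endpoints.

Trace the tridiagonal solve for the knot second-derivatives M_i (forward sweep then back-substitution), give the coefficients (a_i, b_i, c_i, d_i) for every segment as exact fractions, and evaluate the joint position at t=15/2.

Δ: Δ0=-7/3, Δ1=2, Δ2=1, Δ3=4, Δ4=-4
row 1: diag=8, rhs=26; c'=1/8, d'=13/4
row 2: denom=6−1·1/8=47/8; d'=(-6−1·13/4)/(47/8)=-74/47
row 3: denom=6−2·16/47=250/47; d'=(18−2·-74/47)/(250/47)=497/125
row 4: denom=4−1·47/250=953/250; d'=(-48−1·497/125)/(953/250)=-12994/953
back: M4=-12994/953
back: M3=497/125−47/250·-12994/953=6232/953
back: M2=-74/47−16/47·6232/953=-3622/953
back: M1=13/4−1/8·-3622/953=3550/953
M: M0=0, M1=3550/953, M2=-3622/953, M3=6232/953, M4=-12994/953, M5=0
seg 0: a=2, c=M0/2=0, d=(M1−M0)/(6·3)=1775/8577, b=Δ0−h0·(2M0+M1)/6=-11996/2859
seg 1: a=-5, c=M1/2=1775/953, d=(M2−M1)/(6·1)=-3586/2859, b=Δ1−h1·(2M1+M2)/6=3979/2859
seg 2: a=-3, c=M2/2=-1811/953, d=(M3−M2)/(6·2)=4927/5718, b=Δ2−h2·(2M2+M3)/6=3871/2859
seg 3: a=-1, c=M3/2=3116/953, d=(M4−M3)/(6·1)=-9613/2859, b=Δ3−h3·(2M3+M4)/6=11701/2859
seg 4: a=3, c=M4/2=-6497/953, d=(M5−M4)/(6·1)=6497/2859, b=Δ4−h4·(2M4+M5)/6=1558/2859
t_q=15/2 → seg 4, τ=1/2; S=3+1558/2859·τ+-6497/953·τ²+6497/2859·τ³=14121/7624

  seg 0: a=2 b=-11996/2859 c=0 d=1775/8577
  seg 1: a=-5 b=3979/2859 c=1775/953 d=-3586/2859
  seg 2: a=-3 b=3871/2859 c=-1811/953 d=4927/5718
  seg 3: a=-1 b=11701/2859 c=3116/953 d=-9613/2859
  seg 4: a=3 b=1558/2859 c=-6497/953 d=6497/2859
S(15/2) = 14121/7624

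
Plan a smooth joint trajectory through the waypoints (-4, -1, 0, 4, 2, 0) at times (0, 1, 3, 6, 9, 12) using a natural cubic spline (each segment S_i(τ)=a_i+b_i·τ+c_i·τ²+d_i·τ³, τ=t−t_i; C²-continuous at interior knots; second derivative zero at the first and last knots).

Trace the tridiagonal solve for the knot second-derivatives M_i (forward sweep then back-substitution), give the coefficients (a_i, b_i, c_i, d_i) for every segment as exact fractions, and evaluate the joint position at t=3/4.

  seg 0: a=-4 b=1345/384 c=0 d=-193/384
  seg 1: a=-1 b=383/192 c=-193/128 d=73/192
  seg 2: a=0 b=101/192 c=99/128 d=-581/3456
  seg 3: a=4 b=241/384 c=-71/96 d=355/3456
  seg 4: a=2 b=-199/192 c=71/384 d=-71/3456
S(3/4) = -12985/8192

Δ: Δ0=3, Δ1=1/2, Δ2=4/3, Δ3=-2/3, Δ4=-2/3
row 1: diag=6, rhs=-15; c'=1/3, d'=-5/2
row 2: denom=10−2·1/3=28/3; d'=(5−2·-5/2)/(28/3)=15/14
row 3: denom=12−3·9/28=309/28; d'=(-12−3·15/14)/(309/28)=-142/103
row 4: denom=12−3·28/103=1152/103; d'=(0−3·-142/103)/(1152/103)=71/192
back: M4=71/192
back: M3=-142/103−28/103·71/192=-71/48
back: M2=15/14−9/28·-71/48=99/64
back: M1=-5/2−1/3·99/64=-193/64
M: M0=0, M1=-193/64, M2=99/64, M3=-71/48, M4=71/192, M5=0
seg 0: a=-4, c=M0/2=0, d=(M1−M0)/(6·1)=-193/384, b=Δ0−h0·(2M0+M1)/6=1345/384
seg 1: a=-1, c=M1/2=-193/128, d=(M2−M1)/(6·2)=73/192, b=Δ1−h1·(2M1+M2)/6=383/192
seg 2: a=0, c=M2/2=99/128, d=(M3−M2)/(6·3)=-581/3456, b=Δ2−h2·(2M2+M3)/6=101/192
seg 3: a=4, c=M3/2=-71/96, d=(M4−M3)/(6·3)=355/3456, b=Δ3−h3·(2M3+M4)/6=241/384
seg 4: a=2, c=M4/2=71/384, d=(M5−M4)/(6·3)=-71/3456, b=Δ4−h4·(2M4+M5)/6=-199/192
t_q=3/4 → seg 0, τ=3/4; S=-4+1345/384·τ+0·τ²+-193/384·τ³=-12985/8192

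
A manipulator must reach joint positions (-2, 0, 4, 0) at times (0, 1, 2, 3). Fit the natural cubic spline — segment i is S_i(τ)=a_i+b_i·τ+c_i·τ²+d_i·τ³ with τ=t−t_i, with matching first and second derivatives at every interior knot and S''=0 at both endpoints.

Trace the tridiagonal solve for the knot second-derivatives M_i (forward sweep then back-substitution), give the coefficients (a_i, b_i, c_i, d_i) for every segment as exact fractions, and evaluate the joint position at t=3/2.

Δ: Δ0=2, Δ1=4, Δ2=-4
row 1: diag=4, rhs=12; c'=1/4, d'=3
row 2: denom=4−1·1/4=15/4; d'=(-48−1·3)/(15/4)=-68/5
back: M2=-68/5
back: M1=3−1/4·-68/5=32/5
M: M0=0, M1=32/5, M2=-68/5, M3=0
seg 0: a=-2, c=M0/2=0, d=(M1−M0)/(6·1)=16/15, b=Δ0−h0·(2M0+M1)/6=14/15
seg 1: a=0, c=M1/2=16/5, d=(M2−M1)/(6·1)=-10/3, b=Δ1−h1·(2M1+M2)/6=62/15
seg 2: a=4, c=M2/2=-34/5, d=(M3−M2)/(6·1)=34/15, b=Δ2−h2·(2M2+M3)/6=8/15
t_q=3/2 → seg 1, τ=1/2; S=0+62/15·τ+16/5·τ²+-10/3·τ³=49/20

  seg 0: a=-2 b=14/15 c=0 d=16/15
  seg 1: a=0 b=62/15 c=16/5 d=-10/3
  seg 2: a=4 b=8/15 c=-34/5 d=34/15
S(3/2) = 49/20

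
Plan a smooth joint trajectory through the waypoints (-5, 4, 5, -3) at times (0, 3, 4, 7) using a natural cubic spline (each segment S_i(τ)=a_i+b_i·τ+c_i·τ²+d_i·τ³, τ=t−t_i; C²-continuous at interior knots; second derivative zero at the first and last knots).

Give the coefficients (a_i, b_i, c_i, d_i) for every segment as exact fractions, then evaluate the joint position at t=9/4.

  seg 0: a=-5 b=226/63 c=0 d=-37/567
  seg 1: a=4 b=115/63 c=-37/63 d=-5/21
  seg 2: a=5 b=-4/63 c=-82/63 d=82/567
S(9/4) = 149/64

Δ: Δ0=3, Δ1=1, Δ2=-8/3
row 1: diag=8, rhs=-12; c'=1/8, d'=-3/2
row 2: denom=8−1·1/8=63/8; d'=(-22−1·-3/2)/(63/8)=-164/63
back: M2=-164/63
back: M1=-3/2−1/8·-164/63=-74/63
M: M0=0, M1=-74/63, M2=-164/63, M3=0
seg 0: a=-5, c=M0/2=0, d=(M1−M0)/(6·3)=-37/567, b=Δ0−h0·(2M0+M1)/6=226/63
seg 1: a=4, c=M1/2=-37/63, d=(M2−M1)/(6·1)=-5/21, b=Δ1−h1·(2M1+M2)/6=115/63
seg 2: a=5, c=M2/2=-82/63, d=(M3−M2)/(6·3)=82/567, b=Δ2−h2·(2M2+M3)/6=-4/63
t_q=9/4 → seg 0, τ=9/4; S=-5+226/63·τ+0·τ²+-37/567·τ³=149/64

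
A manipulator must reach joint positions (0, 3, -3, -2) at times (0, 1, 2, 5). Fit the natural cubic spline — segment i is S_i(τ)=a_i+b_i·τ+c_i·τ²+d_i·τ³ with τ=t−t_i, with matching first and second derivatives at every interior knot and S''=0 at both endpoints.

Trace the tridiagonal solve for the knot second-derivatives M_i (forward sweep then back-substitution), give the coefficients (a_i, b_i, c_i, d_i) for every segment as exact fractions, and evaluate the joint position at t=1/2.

Δ: Δ0=3, Δ1=-6, Δ2=1/3
row 1: diag=4, rhs=-54; c'=1/4, d'=-27/2
row 2: denom=8−1·1/4=31/4; d'=(38−1·-27/2)/(31/4)=206/31
back: M2=206/31
back: M1=-27/2−1/4·206/31=-470/31
M: M0=0, M1=-470/31, M2=206/31, M3=0
seg 0: a=0, c=M0/2=0, d=(M1−M0)/(6·1)=-235/93, b=Δ0−h0·(2M0+M1)/6=514/93
seg 1: a=3, c=M1/2=-235/31, d=(M2−M1)/(6·1)=338/93, b=Δ1−h1·(2M1+M2)/6=-191/93
seg 2: a=-3, c=M2/2=103/31, d=(M3−M2)/(6·3)=-103/279, b=Δ2−h2·(2M2+M3)/6=-587/93
t_q=1/2 → seg 0, τ=1/2; S=0+514/93·τ+0·τ²+-235/93·τ³=607/248

  seg 0: a=0 b=514/93 c=0 d=-235/93
  seg 1: a=3 b=-191/93 c=-235/31 d=338/93
  seg 2: a=-3 b=-587/93 c=103/31 d=-103/279
S(1/2) = 607/248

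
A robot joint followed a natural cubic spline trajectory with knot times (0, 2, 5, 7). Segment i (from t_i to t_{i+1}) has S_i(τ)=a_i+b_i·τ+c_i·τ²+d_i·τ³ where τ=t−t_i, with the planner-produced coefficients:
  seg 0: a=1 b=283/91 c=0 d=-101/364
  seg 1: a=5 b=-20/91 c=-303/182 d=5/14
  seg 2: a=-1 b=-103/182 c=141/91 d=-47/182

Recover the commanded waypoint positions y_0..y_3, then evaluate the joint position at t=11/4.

y_0 = S_0(0) = a_0 = 1
y_1 = S_1(0) = a_1 = 5
y_2 = S_2(0) = a_2 = -1
y_3 = S_2(2) = 2
t_q=11/4 is in segment 1 (τ=3/4); S_1(τ)=47167/11648

y_0=1 y_1=5 y_2=-1 y_3=2
S(11/4) = 47167/11648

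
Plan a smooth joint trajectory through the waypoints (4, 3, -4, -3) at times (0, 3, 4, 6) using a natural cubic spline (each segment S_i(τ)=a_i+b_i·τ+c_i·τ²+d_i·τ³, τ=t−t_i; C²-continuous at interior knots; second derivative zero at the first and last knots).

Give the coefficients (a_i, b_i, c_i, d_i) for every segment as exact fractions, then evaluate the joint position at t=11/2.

Δ: Δ0=-1/3, Δ1=-7, Δ2=1/2
row 1: diag=8, rhs=-40; c'=1/8, d'=-5
row 2: denom=6−1·1/8=47/8; d'=(45−1·-5)/(47/8)=400/47
back: M2=400/47
back: M1=-5−1/8·400/47=-285/47
M: M0=0, M1=-285/47, M2=400/47, M3=0
seg 0: a=4, c=M0/2=0, d=(M1−M0)/(6·3)=-95/282, b=Δ0−h0·(2M0+M1)/6=761/282
seg 1: a=3, c=M1/2=-285/94, d=(M2−M1)/(6·1)=685/282, b=Δ1−h1·(2M1+M2)/6=-902/141
seg 2: a=-4, c=M2/2=200/47, d=(M3−M2)/(6·2)=-100/141, b=Δ2−h2·(2M2+M3)/6=-1459/282
t_q=11/2 → seg 2, τ=3/2; S=-4+-1459/282·τ+200/47·τ²+-100/141·τ³=-861/188

  seg 0: a=4 b=761/282 c=0 d=-95/282
  seg 1: a=3 b=-902/141 c=-285/94 d=685/282
  seg 2: a=-4 b=-1459/282 c=200/47 d=-100/141
S(11/2) = -861/188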